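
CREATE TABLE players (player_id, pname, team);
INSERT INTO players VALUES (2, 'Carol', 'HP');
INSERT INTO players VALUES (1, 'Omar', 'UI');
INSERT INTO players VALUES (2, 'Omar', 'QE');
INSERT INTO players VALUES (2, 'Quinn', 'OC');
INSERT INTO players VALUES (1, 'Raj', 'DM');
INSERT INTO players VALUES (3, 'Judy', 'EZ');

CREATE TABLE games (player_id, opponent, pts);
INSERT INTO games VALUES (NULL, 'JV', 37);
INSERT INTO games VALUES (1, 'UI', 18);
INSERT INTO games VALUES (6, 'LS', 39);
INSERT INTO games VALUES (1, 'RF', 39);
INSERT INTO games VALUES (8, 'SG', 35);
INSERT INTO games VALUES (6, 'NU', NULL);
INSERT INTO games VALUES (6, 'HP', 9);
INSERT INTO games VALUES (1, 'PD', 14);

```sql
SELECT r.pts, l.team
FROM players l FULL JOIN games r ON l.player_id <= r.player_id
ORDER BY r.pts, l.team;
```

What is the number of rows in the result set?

FULL OUTER JOIN keeps every row from both sides; unmatched rows get NULL for the other side's columns.
Matching on l.player_id <= r.player_id. A NULL in a compared column never satisfies the condition.
Matched pairs: 30; unmatched l rows kept: 0; unmatched r rows kept: 1.
Total: 30 matched + 1 padded = 31 rows.

31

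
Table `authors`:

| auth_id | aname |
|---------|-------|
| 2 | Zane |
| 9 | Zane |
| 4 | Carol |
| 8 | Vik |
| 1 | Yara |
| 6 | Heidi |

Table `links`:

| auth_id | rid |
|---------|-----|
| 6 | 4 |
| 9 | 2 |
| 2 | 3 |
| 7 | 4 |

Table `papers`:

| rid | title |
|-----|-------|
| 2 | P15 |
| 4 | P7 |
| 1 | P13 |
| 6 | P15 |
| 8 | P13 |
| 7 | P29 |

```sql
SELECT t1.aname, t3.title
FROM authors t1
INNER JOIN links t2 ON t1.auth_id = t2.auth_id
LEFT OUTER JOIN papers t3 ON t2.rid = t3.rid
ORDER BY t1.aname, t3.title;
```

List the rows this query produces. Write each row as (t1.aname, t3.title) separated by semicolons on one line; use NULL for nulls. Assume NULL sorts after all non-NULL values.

(Heidi, P7); (Zane, P15); (Zane, NULL)

Step 1 — t1 INNER JOIN t2 on auth_id → 3 row(s).
Then LEFT JOIN `papers t3` on rid: each of those 3 rows is kept; rows whose t2.rid has no match in t3 get NULL for t3's columns.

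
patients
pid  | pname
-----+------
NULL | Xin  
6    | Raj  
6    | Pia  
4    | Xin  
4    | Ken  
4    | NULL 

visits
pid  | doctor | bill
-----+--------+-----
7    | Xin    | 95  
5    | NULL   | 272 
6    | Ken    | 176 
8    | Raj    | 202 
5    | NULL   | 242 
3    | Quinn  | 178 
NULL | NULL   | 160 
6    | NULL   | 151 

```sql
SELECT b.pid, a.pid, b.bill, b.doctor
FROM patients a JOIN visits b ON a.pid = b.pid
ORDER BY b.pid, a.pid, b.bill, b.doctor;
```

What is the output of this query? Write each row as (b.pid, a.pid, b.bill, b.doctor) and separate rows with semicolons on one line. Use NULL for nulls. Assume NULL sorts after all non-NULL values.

INNER JOIN keeps only pairs where the ON condition holds.
Matching on a.pid = b.pid. A NULL in a compared column never satisfies the condition.
- a[0] pid=NULL → no match; dropped.
- a[1] pid=6 → 2 match(es) in b → 2 row(s).
- a[2] pid=6 → 2 match(es) in b → 2 row(s).
- a[3] pid=4 → no match; dropped.
- a[4] pid=4 → no match; dropped.
- a[5] pid=4 → no match; dropped.
After projecting and ordering:
b.pid | a.pid | b.bill | b.doctor
6 | 6 | 151 | NULL
6 | 6 | 151 | NULL
6 | 6 | 176 | Ken
6 | 6 | 176 | Ken

(6, 6, 151, NULL); (6, 6, 151, NULL); (6, 6, 176, Ken); (6, 6, 176, Ken)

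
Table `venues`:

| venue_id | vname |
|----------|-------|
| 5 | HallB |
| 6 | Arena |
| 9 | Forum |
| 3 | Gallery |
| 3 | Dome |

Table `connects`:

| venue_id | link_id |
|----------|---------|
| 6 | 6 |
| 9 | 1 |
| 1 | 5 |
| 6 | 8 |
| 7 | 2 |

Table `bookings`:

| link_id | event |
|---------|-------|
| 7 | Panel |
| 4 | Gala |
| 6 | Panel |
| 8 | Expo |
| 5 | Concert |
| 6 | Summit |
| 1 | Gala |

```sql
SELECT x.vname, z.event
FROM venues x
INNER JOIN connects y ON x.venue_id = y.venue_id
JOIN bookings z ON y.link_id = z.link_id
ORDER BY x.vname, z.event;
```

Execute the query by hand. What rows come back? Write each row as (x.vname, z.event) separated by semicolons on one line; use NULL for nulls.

(Arena, Expo); (Arena, Panel); (Arena, Summit); (Forum, Gala)

Step 1 — x INNER JOIN y on venue_id → 3 row(s).
Then INNER JOIN `bookings z` on link_id: keep only rows whose y.link_id appears in z.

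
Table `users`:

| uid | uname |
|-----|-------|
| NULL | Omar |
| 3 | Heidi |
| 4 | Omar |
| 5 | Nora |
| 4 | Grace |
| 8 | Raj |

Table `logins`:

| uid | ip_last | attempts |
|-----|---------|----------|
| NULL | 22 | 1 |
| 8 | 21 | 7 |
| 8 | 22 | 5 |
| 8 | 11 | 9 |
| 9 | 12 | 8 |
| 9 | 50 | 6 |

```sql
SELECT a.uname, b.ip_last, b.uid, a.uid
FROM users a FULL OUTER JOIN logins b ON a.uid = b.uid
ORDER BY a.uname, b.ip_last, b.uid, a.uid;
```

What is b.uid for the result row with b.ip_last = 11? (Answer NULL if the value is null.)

FULL OUTER JOIN keeps every row from both sides; unmatched rows get NULL for the other side's columns.
Matching on a.uid = b.uid. A NULL in a compared column never satisfies the condition.
- a (uid=NULL) has no partner → padded with NULL.
- a (uid=3) has no partner → padded with NULL.
- a (uid=4) has no partner → padded with NULL.
- a (uid=5) has no partner → padded with NULL.
- a (uid=4) has no partner → padded with NULL.
- a (uid=8) pairs with 3 row(s) of b.
- plus 3 unmatched b row(s), each kept with NULL a columns.

8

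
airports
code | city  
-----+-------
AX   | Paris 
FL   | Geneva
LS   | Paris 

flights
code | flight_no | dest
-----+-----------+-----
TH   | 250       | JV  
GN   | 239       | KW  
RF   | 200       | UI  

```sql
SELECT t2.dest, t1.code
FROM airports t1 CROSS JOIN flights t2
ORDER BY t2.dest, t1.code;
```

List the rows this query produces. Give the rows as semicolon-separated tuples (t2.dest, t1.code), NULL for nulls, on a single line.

CROSS JOIN pairs every row of `airports` with every row of `flights`: 3 × 3 = 9 rows.
After projecting and ordering:
t2.dest | t1.code
JV | AX
JV | FL
JV | LS
KW | AX
KW | FL
KW | LS
UI | AX
UI | FL
UI | LS

(JV, AX); (JV, FL); (JV, LS); (KW, AX); (KW, FL); (KW, LS); (UI, AX); (UI, FL); (UI, LS)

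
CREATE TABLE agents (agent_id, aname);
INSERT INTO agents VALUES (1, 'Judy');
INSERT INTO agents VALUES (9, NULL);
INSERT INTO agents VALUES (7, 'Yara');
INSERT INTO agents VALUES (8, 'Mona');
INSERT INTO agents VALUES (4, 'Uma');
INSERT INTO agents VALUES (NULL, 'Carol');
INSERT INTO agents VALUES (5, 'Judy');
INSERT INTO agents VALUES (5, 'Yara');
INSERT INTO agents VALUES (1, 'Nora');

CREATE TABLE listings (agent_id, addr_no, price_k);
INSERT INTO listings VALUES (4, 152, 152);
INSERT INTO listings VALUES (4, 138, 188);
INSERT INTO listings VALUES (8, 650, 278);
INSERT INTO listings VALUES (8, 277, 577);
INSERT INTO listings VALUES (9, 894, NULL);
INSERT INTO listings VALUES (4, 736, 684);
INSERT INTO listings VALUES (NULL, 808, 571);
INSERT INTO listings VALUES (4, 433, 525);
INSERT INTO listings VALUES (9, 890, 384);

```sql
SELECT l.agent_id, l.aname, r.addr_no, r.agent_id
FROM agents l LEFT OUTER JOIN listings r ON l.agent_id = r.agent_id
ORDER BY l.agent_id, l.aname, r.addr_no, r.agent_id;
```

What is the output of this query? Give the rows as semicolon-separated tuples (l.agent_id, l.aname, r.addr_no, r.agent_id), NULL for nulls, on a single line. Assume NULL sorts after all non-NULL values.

(1, Judy, NULL, NULL); (1, Nora, NULL, NULL); (4, Uma, 138, 4); (4, Uma, 152, 4); (4, Uma, 433, 4); (4, Uma, 736, 4); (5, Judy, NULL, NULL); (5, Yara, NULL, NULL); (7, Yara, NULL, NULL); (8, Mona, 277, 8); (8, Mona, 650, 8); (9, NULL, 890, 9); (9, NULL, 894, 9); (NULL, Carol, NULL, NULL)

LEFT JOIN keeps every row from `agents`; unmatched rows get NULL for `listings`'s columns.
Matching on l.agent_id = r.agent_id. A NULL in a compared column never satisfies the condition.
- l (agent_id=1) has no partner → padded with NULL.
- l (agent_id=9) pairs with 2 row(s) of r.
- l (agent_id=7) has no partner → padded with NULL.
- l (agent_id=8) pairs with 2 row(s) of r.
- l (agent_id=4) pairs with 4 row(s) of r.
- l (agent_id=NULL) has no partner → padded with NULL.
- l (agent_id=5) has no partner → padded with NULL.
- l (agent_id=5) has no partner → padded with NULL.
- l (agent_id=1) has no partner → padded with NULL.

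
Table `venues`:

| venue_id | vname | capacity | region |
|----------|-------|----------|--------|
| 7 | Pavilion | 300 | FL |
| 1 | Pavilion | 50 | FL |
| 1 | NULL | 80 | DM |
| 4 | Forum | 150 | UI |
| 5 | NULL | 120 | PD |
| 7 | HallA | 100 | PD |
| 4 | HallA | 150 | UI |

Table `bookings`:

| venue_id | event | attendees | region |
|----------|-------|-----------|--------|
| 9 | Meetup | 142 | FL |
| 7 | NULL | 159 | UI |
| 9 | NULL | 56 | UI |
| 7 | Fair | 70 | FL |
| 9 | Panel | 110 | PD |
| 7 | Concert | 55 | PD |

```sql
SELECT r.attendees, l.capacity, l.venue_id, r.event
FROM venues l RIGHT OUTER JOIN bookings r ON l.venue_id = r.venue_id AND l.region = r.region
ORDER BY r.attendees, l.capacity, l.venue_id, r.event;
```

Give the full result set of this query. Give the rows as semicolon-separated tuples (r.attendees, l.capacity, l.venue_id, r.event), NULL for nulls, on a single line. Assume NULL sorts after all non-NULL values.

(55, 100, 7, Concert); (56, NULL, NULL, NULL); (70, 300, 7, Fair); (110, NULL, NULL, Panel); (142, NULL, NULL, Meetup); (159, NULL, NULL, NULL)

RIGHT JOIN keeps every row from `bookings`; unmatched rows get NULL for `venues`'s columns.
Matching on l.venue_id = r.venue_id AND l.region = r.region.
- l[0] venue_id=7, region=FL → 1 match(es) in r → 1 row(s).
- l[1] venue_id=1, region=FL → no match.
- l[2] venue_id=1, region=DM → no match.
- l[3] venue_id=4, region=UI → no match.
- l[4] venue_id=5, region=PD → no match.
- l[5] venue_id=7, region=PD → 1 match(es) in r → 1 row(s).
- l[6] venue_id=4, region=UI → no match.
- 4 row(s) from r found no l partner → padded with NULL.
After projecting and ordering:
r.attendees | l.capacity | l.venue_id | r.event
55 | 100 | 7 | Concert
56 | NULL | NULL | NULL
70 | 300 | 7 | Fair
110 | NULL | NULL | Panel
142 | NULL | NULL | Meetup
159 | NULL | NULL | NULL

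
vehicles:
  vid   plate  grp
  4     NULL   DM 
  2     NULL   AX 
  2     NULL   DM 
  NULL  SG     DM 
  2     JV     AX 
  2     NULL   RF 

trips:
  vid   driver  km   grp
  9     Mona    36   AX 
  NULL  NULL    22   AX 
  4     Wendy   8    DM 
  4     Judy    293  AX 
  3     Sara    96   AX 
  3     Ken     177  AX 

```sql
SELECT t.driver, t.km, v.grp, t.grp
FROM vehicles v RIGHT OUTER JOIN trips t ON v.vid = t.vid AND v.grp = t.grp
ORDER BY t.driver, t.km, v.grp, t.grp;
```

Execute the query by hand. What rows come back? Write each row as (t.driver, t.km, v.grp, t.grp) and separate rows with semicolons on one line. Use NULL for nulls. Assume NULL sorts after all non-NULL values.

(Judy, 293, NULL, AX); (Ken, 177, NULL, AX); (Mona, 36, NULL, AX); (Sara, 96, NULL, AX); (Wendy, 8, DM, DM); (NULL, 22, NULL, AX)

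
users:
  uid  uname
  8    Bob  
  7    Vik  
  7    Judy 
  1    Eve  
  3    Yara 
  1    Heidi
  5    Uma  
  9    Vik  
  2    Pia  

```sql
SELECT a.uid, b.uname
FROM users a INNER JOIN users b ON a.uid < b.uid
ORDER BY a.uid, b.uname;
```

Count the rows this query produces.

INNER JOIN keeps only pairs where the ON condition holds.
Matching on a.uid < b.uid.
Matched pairs: 34.
Total: 34 rows.

34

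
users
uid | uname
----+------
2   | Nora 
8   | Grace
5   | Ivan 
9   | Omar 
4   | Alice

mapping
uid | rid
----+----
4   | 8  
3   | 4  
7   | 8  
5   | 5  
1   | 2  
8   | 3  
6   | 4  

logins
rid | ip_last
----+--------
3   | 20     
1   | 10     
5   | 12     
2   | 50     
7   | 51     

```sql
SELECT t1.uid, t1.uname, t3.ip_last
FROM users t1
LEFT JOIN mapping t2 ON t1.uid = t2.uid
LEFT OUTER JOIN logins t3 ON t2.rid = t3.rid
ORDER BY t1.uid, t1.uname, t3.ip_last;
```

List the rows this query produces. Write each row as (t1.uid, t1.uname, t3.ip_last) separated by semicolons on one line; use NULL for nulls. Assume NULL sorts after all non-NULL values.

Evaluate left to right. First `users t1 LEFT JOIN mapping t2` on uid: 5 row(s).
Then LEFT JOIN `logins t3` on rid: each of those 5 rows is kept; rows whose t2.rid has no match in t3 get NULL for t3's columns.

(2, Nora, NULL); (4, Alice, NULL); (5, Ivan, 12); (8, Grace, 20); (9, Omar, NULL)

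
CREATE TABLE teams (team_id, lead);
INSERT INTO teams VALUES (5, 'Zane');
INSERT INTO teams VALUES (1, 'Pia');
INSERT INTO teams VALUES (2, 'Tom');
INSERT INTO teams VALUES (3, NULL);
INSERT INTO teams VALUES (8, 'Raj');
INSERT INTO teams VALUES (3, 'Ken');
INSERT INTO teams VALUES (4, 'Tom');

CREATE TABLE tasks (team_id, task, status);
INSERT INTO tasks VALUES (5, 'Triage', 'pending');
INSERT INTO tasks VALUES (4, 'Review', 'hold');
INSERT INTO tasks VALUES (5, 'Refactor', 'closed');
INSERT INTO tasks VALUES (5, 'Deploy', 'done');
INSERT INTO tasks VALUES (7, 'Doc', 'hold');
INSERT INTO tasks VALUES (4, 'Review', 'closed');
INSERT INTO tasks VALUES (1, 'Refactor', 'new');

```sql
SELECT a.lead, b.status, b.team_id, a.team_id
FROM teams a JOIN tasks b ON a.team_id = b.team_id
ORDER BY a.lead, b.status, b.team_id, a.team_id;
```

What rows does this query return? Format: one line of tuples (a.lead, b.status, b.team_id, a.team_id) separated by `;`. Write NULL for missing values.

(Pia, new, 1, 1); (Tom, closed, 4, 4); (Tom, hold, 4, 4); (Zane, closed, 5, 5); (Zane, done, 5, 5); (Zane, pending, 5, 5)

INNER JOIN keeps only pairs where the ON condition holds.
Matching on a.team_id = b.team_id.
- a (team_id=5) pairs with 3 row(s) of b.
- a (team_id=1) pairs with 1 row(s) of b.
- a (team_id=2) has no partner → excluded.
- a (team_id=3) has no partner → excluded.
- a (team_id=8) has no partner → excluded.
- a (team_id=3) has no partner → excluded.
- a (team_id=4) pairs with 2 row(s) of b.
After projecting and ordering:
a.lead | b.status | b.team_id | a.team_id
Pia | new | 1 | 1
Tom | closed | 4 | 4
Tom | hold | 4 | 4
Zane | closed | 5 | 5
Zane | done | 5 | 5
Zane | pending | 5 | 5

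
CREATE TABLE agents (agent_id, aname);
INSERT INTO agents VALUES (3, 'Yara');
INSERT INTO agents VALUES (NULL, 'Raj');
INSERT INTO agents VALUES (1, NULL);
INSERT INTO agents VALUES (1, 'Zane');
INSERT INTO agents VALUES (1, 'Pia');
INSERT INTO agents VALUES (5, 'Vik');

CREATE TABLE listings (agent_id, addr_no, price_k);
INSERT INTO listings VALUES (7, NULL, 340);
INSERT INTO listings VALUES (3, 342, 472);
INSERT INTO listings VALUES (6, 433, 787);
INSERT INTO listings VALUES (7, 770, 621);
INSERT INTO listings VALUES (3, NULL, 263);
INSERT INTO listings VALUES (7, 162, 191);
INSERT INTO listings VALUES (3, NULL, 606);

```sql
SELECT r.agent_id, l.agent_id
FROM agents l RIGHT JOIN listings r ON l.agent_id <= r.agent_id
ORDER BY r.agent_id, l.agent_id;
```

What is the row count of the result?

32

RIGHT JOIN keeps every row from `listings`; unmatched rows get NULL for `agents`'s columns.
Matching on l.agent_id <= r.agent_id. A NULL in a compared column never satisfies the condition.
Matched pairs: 32; unmatched r rows kept: 0.
Total: 32 rows.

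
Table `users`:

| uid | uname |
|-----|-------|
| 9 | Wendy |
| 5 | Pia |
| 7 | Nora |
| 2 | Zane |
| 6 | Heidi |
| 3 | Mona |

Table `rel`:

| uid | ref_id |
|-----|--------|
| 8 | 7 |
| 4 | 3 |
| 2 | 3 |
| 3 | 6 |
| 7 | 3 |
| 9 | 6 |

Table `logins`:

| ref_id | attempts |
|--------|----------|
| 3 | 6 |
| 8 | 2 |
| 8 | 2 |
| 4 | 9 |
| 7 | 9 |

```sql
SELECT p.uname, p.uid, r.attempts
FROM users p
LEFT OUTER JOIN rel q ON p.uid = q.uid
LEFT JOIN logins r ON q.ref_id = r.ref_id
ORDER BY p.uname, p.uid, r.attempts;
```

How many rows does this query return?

6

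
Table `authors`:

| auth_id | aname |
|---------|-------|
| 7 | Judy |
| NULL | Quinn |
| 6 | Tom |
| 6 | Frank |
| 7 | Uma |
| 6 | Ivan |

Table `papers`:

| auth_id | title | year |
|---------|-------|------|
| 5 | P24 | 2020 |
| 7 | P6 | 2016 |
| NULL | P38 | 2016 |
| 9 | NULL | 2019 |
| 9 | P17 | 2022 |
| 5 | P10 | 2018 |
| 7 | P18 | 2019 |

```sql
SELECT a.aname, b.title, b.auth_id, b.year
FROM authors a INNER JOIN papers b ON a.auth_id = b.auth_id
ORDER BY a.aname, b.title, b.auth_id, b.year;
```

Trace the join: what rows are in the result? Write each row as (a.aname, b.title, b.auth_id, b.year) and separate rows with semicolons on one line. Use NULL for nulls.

INNER JOIN keeps only pairs where the ON condition holds.
Matching on a.auth_id = b.auth_id. A NULL in a compared column never satisfies the condition.
- a row (auth_id=7): matches 2 b row(s) → 2 output row(s).
- a row (auth_id=NULL): no match → dropped.
- a row (auth_id=6): no match → dropped.
- a row (auth_id=6): no match → dropped.
- a row (auth_id=7): matches 2 b row(s) → 2 output row(s).
- a row (auth_id=6): no match → dropped.
After projecting and ordering:
a.aname | b.title | b.auth_id | b.year
Judy | P18 | 7 | 2019
Judy | P6 | 7 | 2016
Uma | P18 | 7 | 2019
Uma | P6 | 7 | 2016

(Judy, P18, 7, 2019); (Judy, P6, 7, 2016); (Uma, P18, 7, 2019); (Uma, P6, 7, 2016)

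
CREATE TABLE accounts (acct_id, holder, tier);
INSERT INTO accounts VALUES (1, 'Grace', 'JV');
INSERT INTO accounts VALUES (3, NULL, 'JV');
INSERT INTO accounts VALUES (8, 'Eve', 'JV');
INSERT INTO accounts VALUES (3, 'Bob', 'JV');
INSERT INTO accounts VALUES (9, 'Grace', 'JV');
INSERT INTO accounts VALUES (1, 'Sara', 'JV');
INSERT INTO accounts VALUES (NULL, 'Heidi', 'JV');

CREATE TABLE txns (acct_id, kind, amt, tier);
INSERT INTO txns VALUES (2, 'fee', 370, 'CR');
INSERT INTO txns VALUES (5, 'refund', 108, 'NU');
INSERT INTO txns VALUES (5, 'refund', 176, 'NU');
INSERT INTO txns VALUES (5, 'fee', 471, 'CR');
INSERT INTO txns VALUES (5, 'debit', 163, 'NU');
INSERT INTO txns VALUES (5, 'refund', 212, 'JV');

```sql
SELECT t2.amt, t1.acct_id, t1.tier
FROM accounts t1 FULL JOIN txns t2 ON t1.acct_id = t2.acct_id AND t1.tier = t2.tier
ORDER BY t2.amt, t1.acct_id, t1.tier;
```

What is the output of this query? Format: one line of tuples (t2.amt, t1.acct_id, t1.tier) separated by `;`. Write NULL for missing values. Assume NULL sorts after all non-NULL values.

FULL OUTER JOIN keeps every row from both sides; unmatched rows get NULL for the other side's columns.
Matching on t1.acct_id = t2.acct_id AND t1.tier = t2.tier. A NULL in a compared column never satisfies the condition.
Matched pairs: 0; unmatched t1 rows kept: 7; unmatched t2 rows kept: 6.

(108, NULL, NULL); (163, NULL, NULL); (176, NULL, NULL); (212, NULL, NULL); (370, NULL, NULL); (471, NULL, NULL); (NULL, 1, JV); (NULL, 1, JV); (NULL, 3, JV); (NULL, 3, JV); (NULL, 8, JV); (NULL, 9, JV); (NULL, NULL, JV)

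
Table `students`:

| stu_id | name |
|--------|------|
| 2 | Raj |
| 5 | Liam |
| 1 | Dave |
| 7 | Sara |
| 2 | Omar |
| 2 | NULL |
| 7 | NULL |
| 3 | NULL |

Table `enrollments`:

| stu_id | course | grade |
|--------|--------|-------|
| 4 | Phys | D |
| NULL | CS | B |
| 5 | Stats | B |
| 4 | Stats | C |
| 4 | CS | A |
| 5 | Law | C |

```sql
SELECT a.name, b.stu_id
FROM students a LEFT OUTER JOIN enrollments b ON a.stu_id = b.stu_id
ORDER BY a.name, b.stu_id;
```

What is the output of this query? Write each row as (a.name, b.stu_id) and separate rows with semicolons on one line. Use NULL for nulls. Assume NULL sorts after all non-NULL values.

(Dave, NULL); (Liam, 5); (Liam, 5); (Omar, NULL); (Raj, NULL); (Sara, NULL); (NULL, NULL); (NULL, NULL); (NULL, NULL)

LEFT JOIN keeps every row from `students`; unmatched rows get NULL for `enrollments`'s columns.
Matching on a.stu_id = b.stu_id. A NULL in a compared column never satisfies the condition.
- stu_id=2: no b row matches, row kept with b columns NULL.
- stu_id=5: 2 matching b row(s), so 2 row(s) emitted.
- stu_id=1: no b row matches, row kept with b columns NULL.
- stu_id=7: no b row matches, row kept with b columns NULL.
- stu_id=2: no b row matches, row kept with b columns NULL.
- stu_id=2: no b row matches, row kept with b columns NULL.
- stu_id=7: no b row matches, row kept with b columns NULL.
- stu_id=3: no b row matches, row kept with b columns NULL.
After projecting and ordering:
a.name | b.stu_id
Dave | NULL
Liam | 5
Liam | 5
Omar | NULL
Raj | NULL
Sara | NULL
NULL | NULL
NULL | NULL
NULL | NULL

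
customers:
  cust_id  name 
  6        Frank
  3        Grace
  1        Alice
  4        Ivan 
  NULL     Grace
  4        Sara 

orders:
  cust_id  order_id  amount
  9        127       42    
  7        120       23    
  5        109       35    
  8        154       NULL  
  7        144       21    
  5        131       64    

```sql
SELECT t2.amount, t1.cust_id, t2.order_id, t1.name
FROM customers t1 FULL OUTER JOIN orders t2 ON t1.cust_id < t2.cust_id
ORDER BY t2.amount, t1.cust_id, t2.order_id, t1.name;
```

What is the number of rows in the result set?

FULL OUTER JOIN keeps every row from both sides; unmatched rows get NULL for the other side's columns.
Matching on t1.cust_id < t2.cust_id. A NULL in a compared column never satisfies the condition.
- t1 (cust_id=6) pairs with 4 row(s) of t2.
- t1 (cust_id=3) pairs with 6 row(s) of t2.
- t1 (cust_id=1) pairs with 6 row(s) of t2.
- t1 (cust_id=4) pairs with 6 row(s) of t2.
- t1 (cust_id=NULL) has no partner → padded with NULL.
- t1 (cust_id=4) pairs with 6 row(s) of t2.
Total: 28 matched + 1 padded = 29 rows.

29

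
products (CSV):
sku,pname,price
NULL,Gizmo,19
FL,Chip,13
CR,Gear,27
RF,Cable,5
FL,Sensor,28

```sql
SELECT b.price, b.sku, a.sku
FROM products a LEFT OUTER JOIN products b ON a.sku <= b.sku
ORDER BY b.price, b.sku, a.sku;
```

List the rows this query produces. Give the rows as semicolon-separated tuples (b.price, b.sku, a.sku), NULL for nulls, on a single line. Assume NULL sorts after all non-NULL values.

(5, RF, CR); (5, RF, FL); (5, RF, FL); (5, RF, RF); (13, FL, CR); (13, FL, FL); (13, FL, FL); (27, CR, CR); (28, FL, CR); (28, FL, FL); (28, FL, FL); (NULL, NULL, NULL)

LEFT JOIN keeps every row from `products a`; unmatched rows get NULL for `products b`'s columns.
Matching on a.sku <= b.sku. A NULL in a compared column never satisfies the condition.
Matched pairs: 11; unmatched a rows kept: 1.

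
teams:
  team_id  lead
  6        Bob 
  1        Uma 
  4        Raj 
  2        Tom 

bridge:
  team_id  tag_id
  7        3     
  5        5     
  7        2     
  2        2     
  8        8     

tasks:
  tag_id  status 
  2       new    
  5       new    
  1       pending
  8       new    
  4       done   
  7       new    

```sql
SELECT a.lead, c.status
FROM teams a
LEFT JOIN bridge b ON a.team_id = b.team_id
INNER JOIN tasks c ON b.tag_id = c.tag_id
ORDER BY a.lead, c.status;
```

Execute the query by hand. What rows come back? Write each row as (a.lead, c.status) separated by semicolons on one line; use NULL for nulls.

(Tom, new)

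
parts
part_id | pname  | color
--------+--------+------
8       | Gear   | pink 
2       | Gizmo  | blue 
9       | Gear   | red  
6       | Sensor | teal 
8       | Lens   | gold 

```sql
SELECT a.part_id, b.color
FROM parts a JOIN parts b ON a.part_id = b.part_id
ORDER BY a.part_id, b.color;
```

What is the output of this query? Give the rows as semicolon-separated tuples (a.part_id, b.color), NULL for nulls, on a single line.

INNER JOIN keeps only pairs where the ON condition holds.
Matching on a.part_id = b.part_id.
- a[0] part_id=8 → 2 match(es) in b → 2 row(s).
- a[1] part_id=2 → 1 match(es) in b → 1 row(s).
- a[2] part_id=9 → 1 match(es) in b → 1 row(s).
- a[3] part_id=6 → 1 match(es) in b → 1 row(s).
- a[4] part_id=8 → 2 match(es) in b → 2 row(s).
After projecting and ordering:
a.part_id | b.color
2 | blue
6 | teal
8 | gold
8 | gold
8 | pink
8 | pink
9 | red

(2, blue); (6, teal); (8, gold); (8, gold); (8, pink); (8, pink); (9, red)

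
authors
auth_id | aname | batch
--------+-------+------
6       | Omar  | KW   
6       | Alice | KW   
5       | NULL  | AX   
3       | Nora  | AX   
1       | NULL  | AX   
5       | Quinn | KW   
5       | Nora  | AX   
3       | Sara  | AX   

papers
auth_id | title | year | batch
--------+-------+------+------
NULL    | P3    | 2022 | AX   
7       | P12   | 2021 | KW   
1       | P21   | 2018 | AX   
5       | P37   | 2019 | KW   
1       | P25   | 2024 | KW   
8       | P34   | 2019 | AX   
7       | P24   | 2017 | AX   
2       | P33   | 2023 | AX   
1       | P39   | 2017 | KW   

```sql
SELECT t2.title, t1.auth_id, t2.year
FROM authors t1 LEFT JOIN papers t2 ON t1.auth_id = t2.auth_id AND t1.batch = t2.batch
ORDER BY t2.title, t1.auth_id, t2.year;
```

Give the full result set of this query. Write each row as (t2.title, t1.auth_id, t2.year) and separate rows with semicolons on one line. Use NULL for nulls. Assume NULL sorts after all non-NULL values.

(P21, 1, 2018); (P37, 5, 2019); (NULL, 3, NULL); (NULL, 3, NULL); (NULL, 5, NULL); (NULL, 5, NULL); (NULL, 6, NULL); (NULL, 6, NULL)

LEFT JOIN keeps every row from `authors`; unmatched rows get NULL for `papers`'s columns.
Matching on t1.auth_id = t2.auth_id AND t1.batch = t2.batch. A NULL in a compared column never satisfies the condition.
- t1 (auth_id=6, batch=KW) has no partner → padded with NULL.
- t1 (auth_id=6, batch=KW) has no partner → padded with NULL.
- t1 (auth_id=5, batch=AX) has no partner → padded with NULL.
- t1 (auth_id=3, batch=AX) has no partner → padded with NULL.
- t1 (auth_id=1, batch=AX) pairs with 1 row(s) of t2.
- t1 (auth_id=5, batch=KW) pairs with 1 row(s) of t2.
- t1 (auth_id=5, batch=AX) has no partner → padded with NULL.
- t1 (auth_id=3, batch=AX) has no partner → padded with NULL.
After projecting and ordering:
t2.title | t1.auth_id | t2.year
P21 | 1 | 2018
P37 | 5 | 2019
NULL | 3 | NULL
NULL | 3 | NULL
NULL | 5 | NULL
NULL | 5 | NULL
NULL | 6 | NULL
NULL | 6 | NULL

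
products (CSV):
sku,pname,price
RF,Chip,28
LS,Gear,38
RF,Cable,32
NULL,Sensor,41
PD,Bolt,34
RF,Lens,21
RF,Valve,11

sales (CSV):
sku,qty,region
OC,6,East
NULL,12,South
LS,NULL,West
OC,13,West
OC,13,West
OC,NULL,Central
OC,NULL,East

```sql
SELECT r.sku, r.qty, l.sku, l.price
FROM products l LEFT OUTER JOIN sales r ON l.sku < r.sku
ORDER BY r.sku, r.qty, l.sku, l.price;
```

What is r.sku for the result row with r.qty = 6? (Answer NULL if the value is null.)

OC

LEFT JOIN keeps every row from `products`; unmatched rows get NULL for `sales`'s columns.
Matching on l.sku < r.sku. A NULL in a compared column never satisfies the condition.
- l[0] sku=RF → no match; kept with NULLs on the r side.
- l[1] sku=LS → 5 match(es) in r → 5 row(s).
- l[2] sku=RF → no match; kept with NULLs on the r side.
- l[3] sku=NULL → no match; kept with NULLs on the r side.
- l[4] sku=PD → no match; kept with NULLs on the r side.
- l[5] sku=RF → no match; kept with NULLs on the r side.
- l[6] sku=RF → no match; kept with NULLs on the r side.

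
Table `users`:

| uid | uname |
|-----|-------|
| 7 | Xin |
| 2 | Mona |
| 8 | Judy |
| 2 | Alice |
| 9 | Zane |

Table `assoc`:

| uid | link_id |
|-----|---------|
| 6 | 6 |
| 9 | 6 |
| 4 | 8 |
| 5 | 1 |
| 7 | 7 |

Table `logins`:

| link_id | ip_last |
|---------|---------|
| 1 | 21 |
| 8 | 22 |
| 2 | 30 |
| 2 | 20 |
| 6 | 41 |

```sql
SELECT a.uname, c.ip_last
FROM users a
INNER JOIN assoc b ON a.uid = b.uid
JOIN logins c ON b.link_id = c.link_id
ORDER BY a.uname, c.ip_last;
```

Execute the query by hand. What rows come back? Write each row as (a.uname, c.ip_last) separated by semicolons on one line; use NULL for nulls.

Step 1 — a INNER JOIN b on uid → 2 row(s).
Then INNER JOIN `logins c` on link_id: keep only rows whose b.link_id appears in c.

(Zane, 41)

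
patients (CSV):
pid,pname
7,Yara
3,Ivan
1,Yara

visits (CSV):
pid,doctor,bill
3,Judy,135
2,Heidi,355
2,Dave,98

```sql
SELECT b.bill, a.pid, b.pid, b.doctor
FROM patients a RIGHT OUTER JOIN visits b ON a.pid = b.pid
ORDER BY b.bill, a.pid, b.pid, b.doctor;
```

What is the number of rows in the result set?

3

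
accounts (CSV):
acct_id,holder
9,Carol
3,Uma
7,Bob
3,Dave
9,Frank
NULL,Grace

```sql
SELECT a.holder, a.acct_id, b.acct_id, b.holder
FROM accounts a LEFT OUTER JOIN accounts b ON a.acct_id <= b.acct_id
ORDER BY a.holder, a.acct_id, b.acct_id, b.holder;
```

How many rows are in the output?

18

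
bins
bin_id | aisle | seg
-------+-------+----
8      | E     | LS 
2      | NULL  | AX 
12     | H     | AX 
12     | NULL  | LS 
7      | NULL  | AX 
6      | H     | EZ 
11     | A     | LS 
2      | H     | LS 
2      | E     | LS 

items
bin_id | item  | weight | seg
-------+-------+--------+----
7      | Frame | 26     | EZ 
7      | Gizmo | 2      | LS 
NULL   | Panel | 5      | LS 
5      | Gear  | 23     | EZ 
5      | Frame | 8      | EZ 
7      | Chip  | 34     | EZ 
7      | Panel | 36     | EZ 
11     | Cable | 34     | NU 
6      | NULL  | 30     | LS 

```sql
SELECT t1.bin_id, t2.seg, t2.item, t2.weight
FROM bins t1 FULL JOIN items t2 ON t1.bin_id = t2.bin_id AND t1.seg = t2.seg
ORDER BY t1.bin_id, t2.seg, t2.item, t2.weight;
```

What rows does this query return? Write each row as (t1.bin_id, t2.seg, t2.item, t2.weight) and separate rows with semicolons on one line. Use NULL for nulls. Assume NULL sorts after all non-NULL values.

(2, NULL, NULL, NULL); (2, NULL, NULL, NULL); (2, NULL, NULL, NULL); (6, NULL, NULL, NULL); (7, NULL, NULL, NULL); (8, NULL, NULL, NULL); (11, NULL, NULL, NULL); (12, NULL, NULL, NULL); (12, NULL, NULL, NULL); (NULL, EZ, Chip, 34); (NULL, EZ, Frame, 8); (NULL, EZ, Frame, 26); (NULL, EZ, Gear, 23); (NULL, EZ, Panel, 36); (NULL, LS, Gizmo, 2); (NULL, LS, Panel, 5); (NULL, LS, NULL, 30); (NULL, NU, Cable, 34)

FULL OUTER JOIN keeps every row from both sides; unmatched rows get NULL for the other side's columns.
Matching on t1.bin_id = t2.bin_id AND t1.seg = t2.seg. A NULL in a compared column never satisfies the condition.
- bin_id=8, seg=LS: no t2 row matches, row kept with t2 columns NULL.
- bin_id=2, seg=AX: no t2 row matches, row kept with t2 columns NULL.
- bin_id=12, seg=AX: no t2 row matches, row kept with t2 columns NULL.
- bin_id=12, seg=LS: no t2 row matches, row kept with t2 columns NULL.
- bin_id=7, seg=AX: no t2 row matches, row kept with t2 columns NULL.
- bin_id=6, seg=EZ: no t2 row matches, row kept with t2 columns NULL.
- bin_id=11, seg=LS: no t2 row matches, row kept with t2 columns NULL.
- bin_id=2, seg=LS: no t2 row matches, row kept with t2 columns NULL.
- bin_id=2, seg=LS: no t2 row matches, row kept with t2 columns NULL.
- 9 t2 row(s) had no t1 match → kept, t1 columns NULL.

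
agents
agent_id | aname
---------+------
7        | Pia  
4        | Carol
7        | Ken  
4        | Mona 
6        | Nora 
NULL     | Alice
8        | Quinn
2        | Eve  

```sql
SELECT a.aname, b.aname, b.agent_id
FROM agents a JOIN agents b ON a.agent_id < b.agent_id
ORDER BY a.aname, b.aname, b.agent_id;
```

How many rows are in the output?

19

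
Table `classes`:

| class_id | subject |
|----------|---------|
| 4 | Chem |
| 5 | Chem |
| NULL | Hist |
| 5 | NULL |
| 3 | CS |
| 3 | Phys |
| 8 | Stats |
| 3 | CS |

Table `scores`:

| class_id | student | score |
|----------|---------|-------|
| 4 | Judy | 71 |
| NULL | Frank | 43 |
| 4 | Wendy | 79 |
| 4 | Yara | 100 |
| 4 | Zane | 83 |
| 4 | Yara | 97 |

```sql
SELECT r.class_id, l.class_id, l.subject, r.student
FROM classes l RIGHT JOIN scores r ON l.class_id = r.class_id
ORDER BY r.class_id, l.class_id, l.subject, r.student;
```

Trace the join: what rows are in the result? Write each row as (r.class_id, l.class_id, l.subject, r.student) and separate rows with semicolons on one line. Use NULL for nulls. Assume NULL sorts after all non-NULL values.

(4, 4, Chem, Judy); (4, 4, Chem, Wendy); (4, 4, Chem, Yara); (4, 4, Chem, Yara); (4, 4, Chem, Zane); (NULL, NULL, NULL, Frank)

RIGHT JOIN keeps every row from `scores`; unmatched rows get NULL for `classes`'s columns.
Matching on l.class_id = r.class_id. A NULL in a compared column never satisfies the condition.
- l row (class_id=4): matches 5 r row(s) → 5 output row(s).
- l row (class_id=5): no match.
- l row (class_id=NULL): no match.
- l row (class_id=5): no match.
- l row (class_id=3): no match.
- l row (class_id=3): no match.
- l row (class_id=8): no match.
- l row (class_id=3): no match.
- 1 row(s) from r found no l partner → padded with NULL.
After projecting and ordering:
r.class_id | l.class_id | l.subject | r.student
4 | 4 | Chem | Judy
4 | 4 | Chem | Wendy
4 | 4 | Chem | Yara
4 | 4 | Chem | Yara
4 | 4 | Chem | Zane
NULL | NULL | NULL | Frank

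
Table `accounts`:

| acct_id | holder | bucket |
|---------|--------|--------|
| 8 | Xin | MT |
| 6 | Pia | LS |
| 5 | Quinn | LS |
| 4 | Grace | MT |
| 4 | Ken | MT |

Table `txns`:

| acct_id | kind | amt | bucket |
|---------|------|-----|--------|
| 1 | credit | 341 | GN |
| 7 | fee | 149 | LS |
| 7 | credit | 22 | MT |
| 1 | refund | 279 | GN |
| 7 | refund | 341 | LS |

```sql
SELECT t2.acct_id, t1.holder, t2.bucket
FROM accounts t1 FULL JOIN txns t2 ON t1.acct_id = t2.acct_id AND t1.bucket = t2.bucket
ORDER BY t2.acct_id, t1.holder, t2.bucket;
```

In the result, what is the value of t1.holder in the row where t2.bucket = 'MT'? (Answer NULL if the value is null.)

FULL OUTER JOIN keeps every row from both sides; unmatched rows get NULL for the other side's columns.
Matching on t1.acct_id = t2.acct_id AND t1.bucket = t2.bucket.
Matched pairs: 0; unmatched t1 rows kept: 5; unmatched t2 rows kept: 5.

NULL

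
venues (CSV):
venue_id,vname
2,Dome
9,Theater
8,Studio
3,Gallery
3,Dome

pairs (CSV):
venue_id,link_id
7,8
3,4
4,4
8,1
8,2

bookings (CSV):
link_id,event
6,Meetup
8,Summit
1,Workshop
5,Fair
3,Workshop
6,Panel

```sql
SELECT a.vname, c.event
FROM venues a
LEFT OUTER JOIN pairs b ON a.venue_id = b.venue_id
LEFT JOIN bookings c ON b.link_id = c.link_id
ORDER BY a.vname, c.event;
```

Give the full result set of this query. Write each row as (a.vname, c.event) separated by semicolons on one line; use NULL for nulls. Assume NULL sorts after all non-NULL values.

Evaluate left to right. First `venues a LEFT JOIN pairs b` on venue_id: 6 row(s).
Then LEFT JOIN `bookings c` on link_id: each of those 6 rows is kept; rows whose b.link_id has no match in c get NULL for c's columns.

(Dome, NULL); (Dome, NULL); (Gallery, NULL); (Studio, Workshop); (Studio, NULL); (Theater, NULL)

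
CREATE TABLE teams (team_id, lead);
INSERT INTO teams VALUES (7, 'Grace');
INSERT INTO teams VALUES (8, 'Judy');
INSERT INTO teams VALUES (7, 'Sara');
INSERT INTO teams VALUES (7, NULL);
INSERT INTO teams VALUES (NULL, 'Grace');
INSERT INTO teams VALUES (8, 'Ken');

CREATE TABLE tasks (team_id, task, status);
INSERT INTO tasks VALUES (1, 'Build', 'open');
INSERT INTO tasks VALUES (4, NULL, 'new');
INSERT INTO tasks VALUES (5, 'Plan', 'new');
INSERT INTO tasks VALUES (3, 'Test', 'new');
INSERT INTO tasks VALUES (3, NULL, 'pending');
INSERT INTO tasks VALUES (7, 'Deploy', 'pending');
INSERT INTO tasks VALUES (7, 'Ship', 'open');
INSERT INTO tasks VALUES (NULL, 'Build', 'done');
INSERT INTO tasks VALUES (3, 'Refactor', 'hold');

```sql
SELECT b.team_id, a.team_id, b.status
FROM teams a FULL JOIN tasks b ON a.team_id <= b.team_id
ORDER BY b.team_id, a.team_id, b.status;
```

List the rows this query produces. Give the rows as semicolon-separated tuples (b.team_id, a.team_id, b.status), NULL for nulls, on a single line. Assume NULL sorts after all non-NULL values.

(1, NULL, open); (3, NULL, hold); (3, NULL, new); (3, NULL, pending); (4, NULL, new); (5, NULL, new); (7, 7, open); (7, 7, open); (7, 7, open); (7, 7, pending); (7, 7, pending); (7, 7, pending); (NULL, 8, NULL); (NULL, 8, NULL); (NULL, NULL, done); (NULL, NULL, NULL)

FULL OUTER JOIN keeps every row from both sides; unmatched rows get NULL for the other side's columns.
Matching on a.team_id <= b.team_id. A NULL in a compared column never satisfies the condition.
- a row (team_id=7): matches 2 b row(s) → 2 output row(s).
- a row (team_id=8): no match → kept, b columns NULL.
- a row (team_id=7): matches 2 b row(s) → 2 output row(s).
- a row (team_id=7): matches 2 b row(s) → 2 output row(s).
- a row (team_id=NULL): no match → kept, b columns NULL.
- a row (team_id=8): no match → kept, b columns NULL.
- 7 b row(s) had no a match → kept, a columns NULL.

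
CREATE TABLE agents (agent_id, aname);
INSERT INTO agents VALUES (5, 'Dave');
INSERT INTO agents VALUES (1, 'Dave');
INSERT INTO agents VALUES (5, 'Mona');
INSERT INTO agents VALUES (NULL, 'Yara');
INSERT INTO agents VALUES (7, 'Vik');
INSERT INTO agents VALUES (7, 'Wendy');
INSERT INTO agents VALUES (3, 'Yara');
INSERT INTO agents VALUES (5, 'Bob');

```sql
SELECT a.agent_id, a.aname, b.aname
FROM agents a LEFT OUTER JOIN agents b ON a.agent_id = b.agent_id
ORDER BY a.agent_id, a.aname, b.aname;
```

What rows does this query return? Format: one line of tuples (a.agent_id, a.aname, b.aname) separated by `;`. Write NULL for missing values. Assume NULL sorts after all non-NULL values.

(1, Dave, Dave); (3, Yara, Yara); (5, Bob, Bob); (5, Bob, Dave); (5, Bob, Mona); (5, Dave, Bob); (5, Dave, Dave); (5, Dave, Mona); (5, Mona, Bob); (5, Mona, Dave); (5, Mona, Mona); (7, Vik, Vik); (7, Vik, Wendy); (7, Wendy, Vik); (7, Wendy, Wendy); (NULL, Yara, NULL)

LEFT JOIN keeps every row from `agents a`; unmatched rows get NULL for `agents b`'s columns.
Matching on a.agent_id = b.agent_id. A NULL in a compared column never satisfies the condition.
- a[0] agent_id=5 → 3 match(es) in b → 3 row(s).
- a[1] agent_id=1 → 1 match(es) in b → 1 row(s).
- a[2] agent_id=5 → 3 match(es) in b → 3 row(s).
- a[3] agent_id=NULL → no match; kept with NULLs on the b side.
- a[4] agent_id=7 → 2 match(es) in b → 2 row(s).
- a[5] agent_id=7 → 2 match(es) in b → 2 row(s).
- a[6] agent_id=3 → 1 match(es) in b → 1 row(s).
- a[7] agent_id=5 → 3 match(es) in b → 3 row(s).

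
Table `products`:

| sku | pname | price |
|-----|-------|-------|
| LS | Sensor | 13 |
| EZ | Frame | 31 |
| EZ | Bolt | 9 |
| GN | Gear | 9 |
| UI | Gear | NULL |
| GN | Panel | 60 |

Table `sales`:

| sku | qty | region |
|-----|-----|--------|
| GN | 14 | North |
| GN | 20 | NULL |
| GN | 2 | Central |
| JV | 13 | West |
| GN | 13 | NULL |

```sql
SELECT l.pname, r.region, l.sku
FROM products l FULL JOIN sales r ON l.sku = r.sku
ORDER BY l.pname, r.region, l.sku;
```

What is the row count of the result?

FULL OUTER JOIN keeps every row from both sides; unmatched rows get NULL for the other side's columns.
Matching on l.sku = r.sku.
- l[0] sku=LS → no match; kept with NULLs on the r side.
- l[1] sku=EZ → no match; kept with NULLs on the r side.
- l[2] sku=EZ → no match; kept with NULLs on the r side.
- l[3] sku=GN → 4 match(es) in r → 4 row(s).
- l[4] sku=UI → no match; kept with NULLs on the r side.
- l[5] sku=GN → 4 match(es) in r → 4 row(s).
- plus 1 unmatched r row(s), each kept with NULL l columns.
Total: 8 matched + 5 padded = 13 rows.

13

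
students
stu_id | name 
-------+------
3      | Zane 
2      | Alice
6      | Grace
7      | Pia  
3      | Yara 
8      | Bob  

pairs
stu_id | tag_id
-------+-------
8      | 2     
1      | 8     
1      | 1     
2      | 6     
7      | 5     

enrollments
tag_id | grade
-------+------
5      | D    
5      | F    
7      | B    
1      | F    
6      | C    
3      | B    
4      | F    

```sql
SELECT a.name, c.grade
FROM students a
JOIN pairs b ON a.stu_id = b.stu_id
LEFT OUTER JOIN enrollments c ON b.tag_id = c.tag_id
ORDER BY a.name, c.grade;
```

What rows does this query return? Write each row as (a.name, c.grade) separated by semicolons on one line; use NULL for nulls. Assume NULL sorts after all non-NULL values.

(Alice, C); (Bob, NULL); (Pia, D); (Pia, F)

Evaluate left to right. First `students a INNER JOIN pairs b` on stu_id: 3 row(s).
Then LEFT JOIN `enrollments c` on tag_id: each of those 3 rows is kept; rows whose b.tag_id has no match in c get NULL for c's columns.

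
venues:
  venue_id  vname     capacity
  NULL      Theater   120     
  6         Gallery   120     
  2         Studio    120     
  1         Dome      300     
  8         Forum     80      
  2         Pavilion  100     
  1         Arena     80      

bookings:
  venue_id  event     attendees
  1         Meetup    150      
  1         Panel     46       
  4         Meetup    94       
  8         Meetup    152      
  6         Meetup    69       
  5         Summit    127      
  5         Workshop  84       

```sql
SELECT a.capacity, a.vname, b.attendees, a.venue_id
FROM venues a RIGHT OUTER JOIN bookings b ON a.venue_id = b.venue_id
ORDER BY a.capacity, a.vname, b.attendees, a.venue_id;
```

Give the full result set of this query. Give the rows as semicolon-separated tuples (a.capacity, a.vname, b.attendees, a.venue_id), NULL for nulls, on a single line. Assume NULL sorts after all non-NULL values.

(80, Arena, 46, 1); (80, Arena, 150, 1); (80, Forum, 152, 8); (120, Gallery, 69, 6); (300, Dome, 46, 1); (300, Dome, 150, 1); (NULL, NULL, 84, NULL); (NULL, NULL, 94, NULL); (NULL, NULL, 127, NULL)

RIGHT JOIN keeps every row from `bookings`; unmatched rows get NULL for `venues`'s columns.
Matching on a.venue_id = b.venue_id. A NULL in a compared column never satisfies the condition.
- a (venue_id=NULL) has no partner in b.
- a (venue_id=6) pairs with 1 row(s) of b.
- a (venue_id=2) has no partner in b.
- a (venue_id=1) pairs with 2 row(s) of b.
- a (venue_id=8) pairs with 1 row(s) of b.
- a (venue_id=2) has no partner in b.
- a (venue_id=1) pairs with 2 row(s) of b.
- plus 3 unmatched b row(s), each kept with NULL a columns.
After projecting and ordering:
a.capacity | a.vname | b.attendees | a.venue_id
80 | Arena | 46 | 1
80 | Arena | 150 | 1
80 | Forum | 152 | 8
120 | Gallery | 69 | 6
300 | Dome | 46 | 1
300 | Dome | 150 | 1
NULL | NULL | 84 | NULL
NULL | NULL | 94 | NULL
NULL | NULL | 127 | NULL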